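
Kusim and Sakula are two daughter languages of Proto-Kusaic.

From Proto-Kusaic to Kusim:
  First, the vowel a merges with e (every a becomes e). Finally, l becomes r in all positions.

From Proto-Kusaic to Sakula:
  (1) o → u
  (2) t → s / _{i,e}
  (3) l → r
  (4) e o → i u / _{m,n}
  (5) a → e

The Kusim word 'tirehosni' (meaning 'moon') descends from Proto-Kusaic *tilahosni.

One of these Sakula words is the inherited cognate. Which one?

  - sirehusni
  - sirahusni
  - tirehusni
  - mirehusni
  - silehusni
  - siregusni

sirehusni

Sakula: *tilahosni
  tilahosni → tilahusni   [vowel merger]
  tilahusni → silahusni   [palatalisation]
  silahusni → sirahusni   [unconditioned shift]
  sirahusni (rule 4 does not apply)
  sirahusni → sirehusni   [vowel merger]
  giving Sakula sirehusni.
Only 'sirehusni' matches the regular Sakula development of *tilahosni.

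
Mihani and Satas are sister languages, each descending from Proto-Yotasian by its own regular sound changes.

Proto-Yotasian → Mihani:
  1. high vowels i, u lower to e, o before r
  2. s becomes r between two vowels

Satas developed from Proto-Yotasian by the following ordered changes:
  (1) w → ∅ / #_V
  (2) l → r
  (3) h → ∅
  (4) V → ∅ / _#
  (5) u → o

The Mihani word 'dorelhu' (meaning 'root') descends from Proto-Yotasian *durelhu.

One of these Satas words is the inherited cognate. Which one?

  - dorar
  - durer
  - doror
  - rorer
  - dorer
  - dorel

dorer

Satas: start from *durelhu.
  rule 1: no change — durelhu
  rule 2 (unconditioned shift): durelhu → durerhu
  rule 3 (h-loss): durerhu → dureru
  rule 4 (apocope): dureru → durer
  rule 5 (vowel merger): durer → dorer
  ⇒ Satas dorer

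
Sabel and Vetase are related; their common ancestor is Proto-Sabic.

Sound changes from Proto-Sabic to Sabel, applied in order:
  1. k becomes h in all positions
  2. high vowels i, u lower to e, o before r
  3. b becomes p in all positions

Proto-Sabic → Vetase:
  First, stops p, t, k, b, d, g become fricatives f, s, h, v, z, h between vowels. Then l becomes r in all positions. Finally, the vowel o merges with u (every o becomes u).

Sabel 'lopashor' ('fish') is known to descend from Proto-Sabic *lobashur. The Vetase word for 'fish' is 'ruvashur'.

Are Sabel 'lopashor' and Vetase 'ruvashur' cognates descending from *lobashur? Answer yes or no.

Derive the expected Vetase reflex of *lobashur:
Vetase: *lobashur > lovashur > rovashur > ruvashur  (by intervocalic lenition, unconditioned shift, vowel merger)
Vetase 'ruvashur' matches the regular reflex exactly, so the pair is cognate.

yes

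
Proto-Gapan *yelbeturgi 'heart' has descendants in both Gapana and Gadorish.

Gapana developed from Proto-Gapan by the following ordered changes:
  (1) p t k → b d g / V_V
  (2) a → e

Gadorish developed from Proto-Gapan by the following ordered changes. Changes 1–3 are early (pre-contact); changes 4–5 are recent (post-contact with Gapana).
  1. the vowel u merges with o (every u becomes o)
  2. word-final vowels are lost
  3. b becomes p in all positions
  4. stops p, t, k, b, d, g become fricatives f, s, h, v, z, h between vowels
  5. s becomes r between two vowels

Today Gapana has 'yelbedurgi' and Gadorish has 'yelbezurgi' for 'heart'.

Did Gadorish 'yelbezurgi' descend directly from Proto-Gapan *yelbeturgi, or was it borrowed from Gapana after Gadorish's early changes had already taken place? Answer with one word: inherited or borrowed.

If inherited, *yelbeturgi would pass through all of Gadorish's changes:
Gadorish: *yelbeturgi > yelbetorgi > yelbetorg > yelpetorg > yelpesorg > yelperorg  (by vowel merger, apocope, unconditioned shift, intervocalic lenition, rhotacism)
If borrowed from Gapana 'yelbedurgi' after the early changes, it would undergo only the recent ones:
  rule 4 (intervocalic lenition): yelbedurgi → yelbezurgi
  rule 5 (rhotacism): no change (yelbezurgi)
  ⇒ as a loan: yelbezurgi
Gadorish 'yelbezurgi' matches the loan outcome 'yelbezurgi', not the inherited 'yelperorg' — it skipped the early Gadorish changes, so it was borrowed from Gapana.

borrowed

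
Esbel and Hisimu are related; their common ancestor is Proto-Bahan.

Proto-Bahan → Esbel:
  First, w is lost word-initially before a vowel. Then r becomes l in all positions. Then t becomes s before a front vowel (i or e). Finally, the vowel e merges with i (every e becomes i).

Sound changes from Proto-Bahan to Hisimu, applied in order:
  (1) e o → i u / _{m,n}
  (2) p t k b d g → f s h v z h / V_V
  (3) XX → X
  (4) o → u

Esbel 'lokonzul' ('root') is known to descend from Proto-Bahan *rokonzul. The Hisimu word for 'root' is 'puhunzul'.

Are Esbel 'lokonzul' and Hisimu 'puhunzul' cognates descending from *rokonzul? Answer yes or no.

no

Derive the expected Hisimu reflex of *rokonzul:
Hisimu: *rokonzul > rokunzul > rohunzul > ruhunzul  (by pre-nasal raising, intervocalic lenition, vowel merger)
The regular Hisimu reflex would be 'ruhunzul', but the attested form is 'puhunzul'. The correspondence is irregular, so they are not cognates (the Hisimu form has a different source).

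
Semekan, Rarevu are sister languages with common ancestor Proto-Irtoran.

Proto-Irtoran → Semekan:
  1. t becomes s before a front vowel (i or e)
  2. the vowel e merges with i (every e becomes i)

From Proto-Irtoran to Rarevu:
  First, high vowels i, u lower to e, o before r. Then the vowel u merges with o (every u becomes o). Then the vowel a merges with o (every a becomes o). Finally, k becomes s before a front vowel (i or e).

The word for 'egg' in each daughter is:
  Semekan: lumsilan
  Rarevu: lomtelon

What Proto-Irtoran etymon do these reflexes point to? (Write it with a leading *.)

Position 5: Semekan has i, Rarevu has e. Taking the neighbouring segments as reconstructed: Semekan i could go back to *e or *i; Rarevu e can only go back to *e — the one source consistent with every daughter is *e.
Position 4: Semekan has s, Rarevu has t. Rarevu preserves t here (none of its changes turn any other segment into t), so the proto-segment is *t.
Position 7: Semekan has a, Rarevu has o. Semekan preserves a here (none of its changes turn any other segment into a), so the proto-segment is *a.
Continuing position by position gives *lumtelan; check it forward:
Semekan: *lumtelan > lumselan > lumsilan  (by palatalisation, vowel merger)
Rarevu: *lumtelan > lomtelan > lomtelon  (by vowel merger, vowel merger)
*lumtelan is the unique common source.

*lumtelan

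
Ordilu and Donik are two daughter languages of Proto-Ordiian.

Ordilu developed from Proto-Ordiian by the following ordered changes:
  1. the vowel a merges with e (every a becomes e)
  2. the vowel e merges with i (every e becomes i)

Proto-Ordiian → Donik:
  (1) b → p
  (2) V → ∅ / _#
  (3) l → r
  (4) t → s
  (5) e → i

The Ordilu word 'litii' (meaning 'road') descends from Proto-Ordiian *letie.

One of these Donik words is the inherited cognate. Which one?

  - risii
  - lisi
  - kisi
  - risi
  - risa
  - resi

risi

Donik: *letie > leti > reti > resi > risi  (by apocope, unconditioned shift, unconditioned shift, vowel merger)
Among the options, 'risi' alone shows every Donik change applied in order.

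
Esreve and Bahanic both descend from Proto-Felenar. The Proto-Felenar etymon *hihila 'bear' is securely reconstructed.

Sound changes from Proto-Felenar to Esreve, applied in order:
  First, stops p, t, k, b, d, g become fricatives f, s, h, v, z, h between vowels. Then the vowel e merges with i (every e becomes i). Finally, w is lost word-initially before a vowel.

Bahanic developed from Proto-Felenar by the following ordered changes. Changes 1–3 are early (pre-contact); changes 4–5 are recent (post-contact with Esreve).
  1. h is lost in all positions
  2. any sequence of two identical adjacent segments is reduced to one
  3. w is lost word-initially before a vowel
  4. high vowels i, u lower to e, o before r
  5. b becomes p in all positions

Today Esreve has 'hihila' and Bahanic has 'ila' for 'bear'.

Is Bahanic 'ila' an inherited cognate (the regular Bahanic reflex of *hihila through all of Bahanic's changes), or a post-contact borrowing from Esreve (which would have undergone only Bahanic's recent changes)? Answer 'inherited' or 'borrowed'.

inherited

If inherited, *hihila would pass through all of Bahanic's changes:
Bahanic: start from *hihila.
  rule 1 (h-loss): hihila → iila
  rule 2 (degemination): iila → ila
  rule 3: no change — ila
  rule 4: no change — ila
  rule 5: no change — ila
  ⇒ Bahanic ila
If borrowed from Esreve 'hihila' after the early changes, it would undergo only the recent ones:
  rule 4 (pre-rhotic lowering): no change (hihila)
  rule 5 (unconditioned shift): no change (hihila)
  ⇒ as a loan: hihila
Bahanic 'ila' matches the inherited outcome exactly, so it is an inherited cognate, not a loan.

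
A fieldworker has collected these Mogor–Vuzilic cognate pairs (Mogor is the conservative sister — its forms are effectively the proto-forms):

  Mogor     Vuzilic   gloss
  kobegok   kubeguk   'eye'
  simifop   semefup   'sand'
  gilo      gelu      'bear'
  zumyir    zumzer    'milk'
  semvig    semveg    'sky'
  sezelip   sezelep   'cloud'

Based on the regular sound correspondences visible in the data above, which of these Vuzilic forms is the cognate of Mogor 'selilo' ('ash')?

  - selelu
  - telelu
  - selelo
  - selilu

selelu

gilo ~ gelu, semvig ~ semveg — Mogor i corresponds to Vuzilic e after a consonant, before a consonant other than r, m, n, p, b, f, v.
gilo ~ gelu — Mogor o corresponds to Vuzilic u word-finally.
Applying these to Mogor 'selilo':
  selilo → selelo   (i→e after a consonant, before a consonant other than r, m, n, p, b, f, v)
  selelo → selelu   (o→u word-finally)
So the Vuzilic cognate is 'selelu'.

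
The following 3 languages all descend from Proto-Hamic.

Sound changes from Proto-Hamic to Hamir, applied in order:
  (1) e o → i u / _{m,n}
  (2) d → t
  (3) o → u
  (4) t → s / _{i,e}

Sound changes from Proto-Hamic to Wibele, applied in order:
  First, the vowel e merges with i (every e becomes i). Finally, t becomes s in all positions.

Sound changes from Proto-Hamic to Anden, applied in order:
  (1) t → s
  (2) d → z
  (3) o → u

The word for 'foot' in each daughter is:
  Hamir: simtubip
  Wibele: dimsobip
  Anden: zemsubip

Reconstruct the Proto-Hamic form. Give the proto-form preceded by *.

Position 2: Hamir has i, Wibele has i, Anden has e. Anden preserves e here (none of its changes turn any other segment into e), so the proto-segment is *e.
Position 5: Hamir has u, Wibele has o, Anden has u. Wibele preserves o here (none of its changes turn any other segment into o), so the proto-segment is *o.
Position 4: Hamir has t, Wibele has s, Anden has s. Taking the neighbouring segments as reconstructed: Hamir t could go back to *t or *d; Wibele s could go back to *t or *s; Anden s could go back to *t or *s — the one source consistent with every daughter is *t.
Continuing position by position gives *demtobip; check it forward:
Hamir: *demtobip > dimtobip > timtobip > timtubip > simtubip  (by pre-nasal raising, unconditioned shift, vowel merger, palatalisation)
Wibele: start from *demtobip.
  rule 1 (vowel merger): demtobip → dimtobip
  rule 2 (unconditioned shift): dimtobip → dimsobip
  ⇒ Wibele dimsobip
Anden: *demtobip
  demtobip → demsobip   [unconditioned shift]
  demsobip → zemsobip   [unconditioned shift]
  zemsobip → zemsubip   [vowel merger]
  giving Anden zemsubip.
*demtobip is the unique common source.

*demtobip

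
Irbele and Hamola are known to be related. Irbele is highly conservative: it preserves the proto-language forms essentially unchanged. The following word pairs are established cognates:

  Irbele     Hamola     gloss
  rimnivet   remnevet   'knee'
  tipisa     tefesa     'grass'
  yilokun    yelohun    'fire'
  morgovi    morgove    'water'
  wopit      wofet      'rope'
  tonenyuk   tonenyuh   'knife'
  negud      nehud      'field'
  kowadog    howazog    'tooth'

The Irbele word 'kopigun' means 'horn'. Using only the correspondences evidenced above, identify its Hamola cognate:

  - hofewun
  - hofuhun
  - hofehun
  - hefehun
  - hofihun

kowadog ~ howazog — Irbele k corresponds to Hamola h word-initially before a back vowel.
tipisa ~ tefesa, wopit ~ wofet — Irbele p corresponds to Hamola f between vowels (before a front vowel).
tipisa ~ tefesa, yilokun ~ yelohun — Irbele i corresponds to Hamola e after a consonant, before a consonant other than r, m, n, p, b, f, v.
negud ~ nehud — Irbele g corresponds to Hamola h between vowels (before a back vowel).
Applying these to Irbele 'kopigun':
  kopigun → hopigun   (k→h word-initially before a back vowel)
  hopigun → hofigun   (p→f between vowels (before a front vowel))
  hofigun → hofegun   (i→e after a consonant, before a consonant other than r, m, n, p, b, f, v)
  hofegun → hofehun   (g→h between vowels (before a back vowel))
So the Hamola cognate is 'hofehun'.

hofehun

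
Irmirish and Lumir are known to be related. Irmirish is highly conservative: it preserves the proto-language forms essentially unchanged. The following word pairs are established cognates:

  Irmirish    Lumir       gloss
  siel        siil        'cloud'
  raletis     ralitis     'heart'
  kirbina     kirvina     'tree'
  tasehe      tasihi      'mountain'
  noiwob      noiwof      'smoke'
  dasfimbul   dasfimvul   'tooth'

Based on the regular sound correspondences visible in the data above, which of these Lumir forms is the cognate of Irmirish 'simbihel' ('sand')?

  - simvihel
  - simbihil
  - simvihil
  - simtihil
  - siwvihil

kirbina ~ kirvina — Irmirish b corresponds to Lumir v after a consonant, before a front vowel.
raletis ~ ralitis, tasehe ~ tasihi — Irmirish e corresponds to Lumir i after a consonant, before a consonant other than r, m, n, p, b, f, v.
Applying these to Irmirish 'simbihel':
  simbihel → simvihel   (b→v after a consonant, before a front vowel)
  simvihel → simvihil   (e→i after a consonant, before a consonant other than r, m, n, p, b, f, v)
So the Lumir cognate is 'simvihil'.

simvihil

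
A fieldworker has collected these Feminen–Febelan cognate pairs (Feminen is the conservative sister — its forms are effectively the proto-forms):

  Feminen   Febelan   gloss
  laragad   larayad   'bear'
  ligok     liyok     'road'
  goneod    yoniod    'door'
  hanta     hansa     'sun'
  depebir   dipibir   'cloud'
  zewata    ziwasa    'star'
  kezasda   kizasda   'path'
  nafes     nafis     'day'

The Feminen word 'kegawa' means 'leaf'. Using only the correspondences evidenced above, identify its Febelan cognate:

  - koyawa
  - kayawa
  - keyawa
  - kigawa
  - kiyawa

zewata ~ ziwasa, kezasda ~ kizasda — Feminen e corresponds to Febelan i after a consonant, before a consonant other than r, m, n, p, b, f, v.
laragad ~ larayad — Feminen g corresponds to Febelan y between vowels (before a back vowel).
Applying these to Feminen 'kegawa':
  kegawa → kigawa   (e→i after a consonant, before a consonant other than r, m, n, p, b, f, v)
  kigawa → kiyawa   (g→y between vowels (before a back vowel))
So the Febelan cognate is 'kiyawa'.

kiyawa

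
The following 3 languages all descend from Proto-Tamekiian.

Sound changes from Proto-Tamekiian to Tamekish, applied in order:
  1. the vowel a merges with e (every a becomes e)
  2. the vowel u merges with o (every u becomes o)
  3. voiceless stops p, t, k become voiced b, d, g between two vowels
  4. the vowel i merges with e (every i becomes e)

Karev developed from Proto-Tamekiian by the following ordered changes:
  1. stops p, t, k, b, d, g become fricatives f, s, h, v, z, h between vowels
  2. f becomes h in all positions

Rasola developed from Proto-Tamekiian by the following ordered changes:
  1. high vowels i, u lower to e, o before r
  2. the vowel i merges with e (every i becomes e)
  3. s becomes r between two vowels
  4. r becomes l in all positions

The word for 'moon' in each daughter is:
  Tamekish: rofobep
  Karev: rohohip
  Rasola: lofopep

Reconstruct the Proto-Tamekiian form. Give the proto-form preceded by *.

*rofopip

Position 6: Tamekish has e, Karev has i, Rasola has e. Karev preserves i here (none of its changes turn any other segment into i), so the proto-segment is *i.
Position 1: Tamekish has r, Karev has r, Rasola has l. Tamekish preserves r here (none of its changes turn any other segment into r), so the proto-segment is *r.
This points to *rofopip. Verify forward in each daughter:
Tamekish: start from *rofopip.
  rule 1: no change — rofopip
  rule 2: no change — rofopip
  rule 3 (intervocalic voicing): rofopip → rofobip
  rule 4 (vowel merger): rofobip → rofobep
  ⇒ Tamekish rofobep
Karev: *rofopip > rofofip > rohohip  (by intervocalic lenition, unconditioned shift)
Rasola: *rofopip > rofopep > lofopep  (by vowel merger, unconditioned shift)
*rofopip is the unique common source.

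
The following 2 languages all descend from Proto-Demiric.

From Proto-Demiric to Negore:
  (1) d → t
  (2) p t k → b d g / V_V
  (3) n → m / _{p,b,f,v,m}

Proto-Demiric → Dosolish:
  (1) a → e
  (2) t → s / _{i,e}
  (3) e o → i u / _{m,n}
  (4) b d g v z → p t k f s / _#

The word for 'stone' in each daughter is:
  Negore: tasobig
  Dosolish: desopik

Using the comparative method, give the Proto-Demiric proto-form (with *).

*dasopig

Position 2: Negore has a, Dosolish has e. Negore preserves a here (none of its changes turn any other segment into a), so the proto-segment is *a.
Position 7: Negore has g, Dosolish has k. Taking the neighbouring segments as reconstructed: Negore g can only go back to *g; Dosolish k could go back to *k or *g — the one source consistent with every daughter is *g.
Continuing position by position gives *dasopig; check it forward:
Negore: *dasopig > tasopig > tasobig  (by unconditioned shift, intervocalic voicing)
Dosolish: start from *dasopig.
  rule 1 (vowel merger): dasopig → desopig
  rule 2: no change — desopig
  rule 3: no change — desopig
  rule 4 (final devoicing): desopig → desopik
  ⇒ Dosolish desopik
Only *dasopig yields all of Negore tasobig, Dosolish desopik.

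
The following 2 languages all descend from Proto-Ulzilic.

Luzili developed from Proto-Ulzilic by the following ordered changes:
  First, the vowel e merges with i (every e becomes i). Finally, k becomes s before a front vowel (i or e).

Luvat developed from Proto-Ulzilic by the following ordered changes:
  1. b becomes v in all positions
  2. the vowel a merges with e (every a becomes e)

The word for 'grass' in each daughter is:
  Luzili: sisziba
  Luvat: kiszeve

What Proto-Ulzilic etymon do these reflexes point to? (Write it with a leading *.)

*kiszeba

Position 6: Luzili has b, Luvat has v. Luzili preserves b here (none of its changes turn any other segment into b), so the proto-segment is *b.
Position 7: Luzili has a, Luvat has e. Luzili preserves a here (none of its changes turn any other segment into a), so the proto-segment is *a.
Position 5: Luzili has i, Luvat has e. Taking the neighbouring segments as reconstructed: Luzili i could go back to *e or *i; Luvat e could go back to *a or *e — the one source consistent with every daughter is *e.
Verify the candidate proto-form against each daughter:
Luzili: *kiszeba
  kiszeba → kisziba   [vowel merger]
  kisziba → sisziba   [palatalisation]
  giving Luzili sisziba.
Luvat: start from *kiszeba.
  rule 1 (unconditioned shift): kiszeba → kiszeva
  rule 2 (vowel merger): kiszeva → kiszeve
  ⇒ Luvat kiszeve
No other proto-form is consistent with every reflex, so the reconstruction is *kiszeba.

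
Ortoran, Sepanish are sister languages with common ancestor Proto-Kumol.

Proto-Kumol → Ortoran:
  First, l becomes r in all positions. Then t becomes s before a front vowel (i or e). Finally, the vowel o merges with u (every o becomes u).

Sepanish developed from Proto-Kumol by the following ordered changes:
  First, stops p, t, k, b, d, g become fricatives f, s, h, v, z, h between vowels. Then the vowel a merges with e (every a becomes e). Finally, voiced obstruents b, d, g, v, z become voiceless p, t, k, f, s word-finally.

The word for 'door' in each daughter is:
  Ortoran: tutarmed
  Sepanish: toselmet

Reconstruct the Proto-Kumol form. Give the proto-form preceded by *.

Position 3: Ortoran has t, Sepanish has s. Ortoran preserves t here (none of its changes turn any other segment into t), so the proto-segment is *t.
Position 8: Ortoran has d, Sepanish has t. Ortoran preserves d here (none of its changes turn any other segment into d), so the proto-segment is *d.
Position 5: Ortoran has r, Sepanish has l. Sepanish preserves l here (none of its changes turn any other segment into l), so the proto-segment is *l.
Verify the candidate proto-form against each daughter:
Ortoran: *totalmed > totarmed > tutarmed  (by unconditioned shift, vowel merger)
Sepanish: start from *totalmed.
  rule 1 (intervocalic lenition): totalmed → tosalmed
  rule 2 (vowel merger): tosalmed → toselmed
  rule 3 (final devoicing): toselmed → toselmet
  ⇒ Sepanish toselmet
*totalmed is the unique common source.

*totalmed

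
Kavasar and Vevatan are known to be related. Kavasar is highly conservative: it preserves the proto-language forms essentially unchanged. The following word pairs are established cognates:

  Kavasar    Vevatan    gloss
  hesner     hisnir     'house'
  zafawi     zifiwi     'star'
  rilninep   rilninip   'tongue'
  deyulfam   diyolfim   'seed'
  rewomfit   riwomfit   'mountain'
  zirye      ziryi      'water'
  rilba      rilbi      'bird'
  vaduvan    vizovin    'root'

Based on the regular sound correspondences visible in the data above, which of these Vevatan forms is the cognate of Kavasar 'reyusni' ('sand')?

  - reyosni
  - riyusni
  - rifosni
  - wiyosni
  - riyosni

riyosni

hesner ~ hisnir, deyulfam ~ diyolfim — Kavasar e corresponds to Vevatan i after a consonant, before a consonant other than r, m, n, p, b, f, v.
deyulfam ~ diyolfim — Kavasar u corresponds to Vevatan o after a consonant, before a consonant other than r, m, n, p, b, f, v.
Applying these to Kavasar 'reyusni':
  reyusni → riyusni   (e→i after a consonant, before a consonant other than r, m, n, p, b, f, v)
  riyusni → riyosni   (u→o after a consonant, before a consonant other than r, m, n, p, b, f, v)
So the Vevatan cognate is 'riyosni'.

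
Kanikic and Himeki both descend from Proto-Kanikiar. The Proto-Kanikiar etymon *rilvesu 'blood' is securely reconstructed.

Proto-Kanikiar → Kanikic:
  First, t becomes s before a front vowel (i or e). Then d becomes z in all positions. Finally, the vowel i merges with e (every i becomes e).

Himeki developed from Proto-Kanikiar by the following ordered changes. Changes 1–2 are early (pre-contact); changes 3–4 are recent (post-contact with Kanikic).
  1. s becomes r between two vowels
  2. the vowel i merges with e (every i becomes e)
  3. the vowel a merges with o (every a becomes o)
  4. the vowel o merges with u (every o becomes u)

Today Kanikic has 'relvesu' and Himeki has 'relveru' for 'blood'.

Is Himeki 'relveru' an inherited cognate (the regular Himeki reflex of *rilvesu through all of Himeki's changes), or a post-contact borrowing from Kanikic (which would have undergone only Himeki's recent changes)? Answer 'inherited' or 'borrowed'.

inherited

If inherited, *rilvesu would pass through all of Himeki's changes:
Himeki: start from *rilvesu.
  rule 1 (rhotacism): rilvesu → rilveru
  rule 2 (vowel merger): rilveru → relveru
  rule 3: no change — relveru
  rule 4: no change — relveru
  ⇒ Himeki relveru
If borrowed from Kanikic 'relvesu' after the early changes, it would undergo only the recent ones:
  rule 3 (vowel merger): no change (relvesu)
  rule 4 (vowel merger): no change (relvesu)
  ⇒ as a loan: relvesu
Himeki 'relveru' matches the inherited outcome exactly, so it is an inherited cognate, not a loan.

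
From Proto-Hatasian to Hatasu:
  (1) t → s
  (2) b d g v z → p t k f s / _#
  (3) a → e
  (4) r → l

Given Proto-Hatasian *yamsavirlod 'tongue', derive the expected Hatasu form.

yemsevillot

Hatasu: start from *yamsavirlod.
  rule 1: no change — yamsavirlod
  rule 2 (final devoicing): yamsavirlod → yamsavirlot
  rule 3 (vowel merger): yamsavirlot → yemsevirlot
  rule 4 (unconditioned shift): yemsevirlot → yemsevillot
  ⇒ Hatasu yemsevillot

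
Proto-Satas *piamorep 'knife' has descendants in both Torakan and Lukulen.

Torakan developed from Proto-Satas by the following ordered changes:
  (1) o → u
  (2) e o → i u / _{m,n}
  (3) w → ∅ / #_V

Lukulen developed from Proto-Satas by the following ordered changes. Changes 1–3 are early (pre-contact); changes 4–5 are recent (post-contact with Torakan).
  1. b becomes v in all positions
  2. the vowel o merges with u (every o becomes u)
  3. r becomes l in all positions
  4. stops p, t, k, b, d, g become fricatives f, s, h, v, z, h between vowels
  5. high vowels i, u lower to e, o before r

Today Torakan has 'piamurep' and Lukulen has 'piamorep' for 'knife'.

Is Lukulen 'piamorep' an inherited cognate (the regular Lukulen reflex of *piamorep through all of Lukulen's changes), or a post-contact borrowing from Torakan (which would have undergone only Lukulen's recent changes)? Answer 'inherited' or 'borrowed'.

borrowed

If inherited, *piamorep would pass through all of Lukulen's changes:
Lukulen: *piamorep
  piamorep (rule 1 does not apply)
  piamorep → piamurep   [vowel merger]
  piamurep → piamulep   [unconditioned shift]
  piamulep (rule 4 does not apply)
  piamulep (rule 5 does not apply)
  giving Lukulen piamulep.
If borrowed from Torakan 'piamurep' after the early changes, it would undergo only the recent ones:
  rule 4 (intervocalic lenition): no change (piamurep)
  rule 5 (pre-rhotic lowering): piamurep → piamorep
  ⇒ as a loan: piamorep
Lukulen 'piamorep' matches the loan outcome 'piamorep', not the inherited 'piamulep' — it skipped the early Lukulen changes, so it was borrowed from Torakan.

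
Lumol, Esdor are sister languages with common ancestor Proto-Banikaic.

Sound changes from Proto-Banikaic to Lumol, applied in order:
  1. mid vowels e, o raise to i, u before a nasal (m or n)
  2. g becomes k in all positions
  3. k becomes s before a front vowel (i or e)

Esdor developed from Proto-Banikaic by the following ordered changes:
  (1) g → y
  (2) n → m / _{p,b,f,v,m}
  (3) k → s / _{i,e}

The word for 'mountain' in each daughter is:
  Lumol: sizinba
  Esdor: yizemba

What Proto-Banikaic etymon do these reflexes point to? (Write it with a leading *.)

*gizenba

Position 5: Lumol has n, Esdor has m. Lumol preserves n here (none of its changes turn any other segment into n), so the proto-segment is *n.
Position 1: Lumol has s, Esdor has y. Taking the neighbouring segments as reconstructed: Lumol s could go back to *k or *g or *s; Esdor y could go back to *g or *y — the one source consistent with every daughter is *g.
This points to *gizenba. Verify forward in each daughter:
Lumol: *gizenba
  gizenba → gizinba   [pre-nasal raising]
  gizinba → kizinba   [unconditioned shift]
  kizinba → sizinba   [palatalisation]
  giving Lumol sizinba.
Esdor: start from *gizenba.
  rule 1 (unconditioned shift): gizenba → yizenba
  rule 2 (nasal place assimilation): yizenba → yizemba
  rule 3: no change — yizemba
  ⇒ Esdor yizemba
*gizenba is the unique common source.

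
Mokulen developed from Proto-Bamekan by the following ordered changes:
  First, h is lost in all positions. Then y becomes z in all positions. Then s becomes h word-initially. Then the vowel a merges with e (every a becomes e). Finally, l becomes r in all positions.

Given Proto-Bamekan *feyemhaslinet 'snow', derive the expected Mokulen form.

Mokulen: *feyemhaslinet
  feyemhaslinet → feyemaslinet   [h-loss]
  feyemaslinet → fezemaslinet   [unconditioned shift]
  fezemaslinet (rule 3 does not apply)
  fezemaslinet → fezemeslinet   [vowel merger]
  fezemeslinet → fezemesrinet   [unconditioned shift]
  giving Mokulen fezemesrinet.

fezemesrinet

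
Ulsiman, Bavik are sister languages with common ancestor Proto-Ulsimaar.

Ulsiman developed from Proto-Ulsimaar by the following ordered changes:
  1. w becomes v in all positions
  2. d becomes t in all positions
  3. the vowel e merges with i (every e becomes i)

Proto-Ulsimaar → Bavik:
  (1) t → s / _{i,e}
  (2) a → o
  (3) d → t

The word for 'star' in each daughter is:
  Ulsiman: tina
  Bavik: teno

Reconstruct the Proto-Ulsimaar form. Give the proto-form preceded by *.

*dena

Position 2: Ulsiman has i, Bavik has e. Bavik preserves e here (none of its changes turn any other segment into e), so the proto-segment is *e.
Position 4: Ulsiman has a, Bavik has o. Ulsiman preserves a here (none of its changes turn any other segment into a), so the proto-segment is *a.
Verify the candidate proto-form against each daughter:
Ulsiman: *dena > tena > tina  (by unconditioned shift, vowel merger)
Bavik: *dena > deno > teno  (by vowel merger, unconditioned shift)
*dena is the unique common source.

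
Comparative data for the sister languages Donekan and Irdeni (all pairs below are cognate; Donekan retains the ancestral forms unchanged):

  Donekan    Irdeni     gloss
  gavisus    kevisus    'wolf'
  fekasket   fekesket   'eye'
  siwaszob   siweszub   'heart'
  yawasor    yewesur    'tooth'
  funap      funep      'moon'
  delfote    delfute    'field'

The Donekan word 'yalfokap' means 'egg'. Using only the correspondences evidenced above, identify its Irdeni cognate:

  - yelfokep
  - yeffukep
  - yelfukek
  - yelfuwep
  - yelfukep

yelfukep

fekasket ~ fekesket, siwaszob ~ siweszub — Donekan a corresponds to Irdeni e after a consonant, before a consonant other than r, m, n, p, b, f, v.
delfote ~ delfute — Donekan o corresponds to Irdeni u after a consonant, before a consonant other than r, m, n, p, b, f, v.
funap ~ funep — Donekan a corresponds to Irdeni e after a consonant, before a labial obstruent.
Applying these to Donekan 'yalfokap':
  yalfokap → yelfokap   (a→e after a consonant, before a consonant other than r, m, n, p, b, f, v)
  yelfokap → yelfukap   (o→u after a consonant, before a consonant other than r, m, n, p, b, f, v)
  yelfukap → yelfukep   (a→e after a consonant, before a labial obstruent)
So the Irdeni cognate is 'yelfukep'.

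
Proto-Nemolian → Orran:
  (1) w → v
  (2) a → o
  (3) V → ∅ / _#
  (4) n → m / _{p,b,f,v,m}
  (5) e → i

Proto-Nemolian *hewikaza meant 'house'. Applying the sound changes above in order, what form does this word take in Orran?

Orran: start from *hewikaza.
  rule 1 (unconditioned shift): hewikaza → hevikaza
  rule 2 (vowel merger): hevikaza → hevikozo
  rule 3 (apocope): hevikozo → hevikoz
  rule 4: no change — hevikoz
  rule 5 (vowel merger): hevikoz → hivikoz
  ⇒ Orran hivikoz

hivikoz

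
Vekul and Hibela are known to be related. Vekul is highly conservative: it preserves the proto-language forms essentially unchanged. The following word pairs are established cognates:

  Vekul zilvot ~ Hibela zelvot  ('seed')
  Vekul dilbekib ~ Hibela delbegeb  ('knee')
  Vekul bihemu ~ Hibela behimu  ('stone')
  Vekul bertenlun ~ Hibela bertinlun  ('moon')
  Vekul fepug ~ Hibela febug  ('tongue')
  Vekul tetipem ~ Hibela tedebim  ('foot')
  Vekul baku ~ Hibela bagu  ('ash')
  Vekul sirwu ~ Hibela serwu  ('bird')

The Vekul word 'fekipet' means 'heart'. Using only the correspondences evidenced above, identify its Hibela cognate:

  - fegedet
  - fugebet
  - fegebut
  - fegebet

fegebet

dilbekib ~ delbegeb — Vekul k corresponds to Hibela g between vowels (before a front vowel).
tetipem ~ tedebim — Vekul i corresponds to Hibela e after a consonant, before a labial obstruent.
tetipem ~ tedebim — Vekul p corresponds to Hibela b between vowels (before a front vowel).
Applying these to Vekul 'fekipet':
  fekipet → fegipet   (k→g between vowels (before a front vowel))
  fegipet → fegepet   (i→e after a consonant, before a labial obstruent)
  fegepet → fegebet   (p→b between vowels (before a front vowel))
So the Hibela cognate is 'fegebet'.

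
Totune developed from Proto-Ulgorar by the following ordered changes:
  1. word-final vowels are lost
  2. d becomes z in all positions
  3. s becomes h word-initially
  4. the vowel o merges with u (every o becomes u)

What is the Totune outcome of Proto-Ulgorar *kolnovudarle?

kulnuvuzarl

Totune: *kolnovudarle > kolnovudarl > kolnovuzarl > kulnuvuzarl  (by apocope, unconditioned shift, vowel merger)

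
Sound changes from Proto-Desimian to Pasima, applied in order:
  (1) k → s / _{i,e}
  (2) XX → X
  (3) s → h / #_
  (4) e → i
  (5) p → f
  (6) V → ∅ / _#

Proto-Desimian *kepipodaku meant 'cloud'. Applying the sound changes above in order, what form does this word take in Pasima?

Pasima: *kepipodaku > sepipodaku > hepipodaku > hipipodaku > hififodaku > hififodak  (by palatalisation, debuccalisation, vowel merger, unconditioned shift, apocope)

hififodak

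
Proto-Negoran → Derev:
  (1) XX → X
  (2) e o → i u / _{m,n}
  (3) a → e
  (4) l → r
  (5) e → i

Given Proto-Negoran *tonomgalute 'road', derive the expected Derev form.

tunumgiruti

Derev: *tonomgalute
  tonomgalute (rule 1 does not apply)
  tonomgalute → tunumgalute   [pre-nasal raising]
  tunumgalute → tunumgelute   [vowel merger]
  tunumgelute → tunumgerute   [unconditioned shift]
  tunumgerute → tunumgiruti   [vowel merger]
  giving Derev tunumgiruti.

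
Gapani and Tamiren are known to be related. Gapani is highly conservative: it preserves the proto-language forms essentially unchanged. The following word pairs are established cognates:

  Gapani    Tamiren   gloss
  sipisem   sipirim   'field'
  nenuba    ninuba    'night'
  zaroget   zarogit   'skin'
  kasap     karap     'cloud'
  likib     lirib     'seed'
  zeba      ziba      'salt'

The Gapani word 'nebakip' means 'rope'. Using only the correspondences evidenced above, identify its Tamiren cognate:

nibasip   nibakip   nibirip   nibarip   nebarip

zeba ~ ziba — Gapani e corresponds to Tamiren i after a consonant, before a labial obstruent.
likib ~ lirib — Gapani k corresponds to Tamiren r between vowels (before a front vowel).
Applying these to Gapani 'nebakip':
  nebakip → nibakip   (e→i after a consonant, before a labial obstruent)
  nibakip → nibarip   (k→r between vowels (before a front vowel))
So the Tamiren cognate is 'nibarip'.

nibarip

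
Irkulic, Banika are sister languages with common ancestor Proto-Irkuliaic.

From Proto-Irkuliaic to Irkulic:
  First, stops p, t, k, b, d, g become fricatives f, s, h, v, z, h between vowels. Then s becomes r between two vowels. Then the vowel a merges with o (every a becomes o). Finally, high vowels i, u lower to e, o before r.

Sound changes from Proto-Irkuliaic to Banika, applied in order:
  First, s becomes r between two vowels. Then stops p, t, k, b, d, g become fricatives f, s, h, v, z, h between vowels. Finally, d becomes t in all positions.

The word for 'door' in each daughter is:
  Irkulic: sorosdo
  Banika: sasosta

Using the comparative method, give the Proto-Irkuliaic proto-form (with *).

Position 7: Irkulic has o, Banika has a. Banika preserves a here (none of its changes turn any other segment into a), so the proto-segment is *a.
Position 2: Irkulic has o, Banika has a. Banika preserves a here (none of its changes turn any other segment into a), so the proto-segment is *a.
This points to *satosda. Verify forward in each daughter:
Irkulic: *satosda
  satosda → sasosda   [intervocalic lenition]
  sasosda → sarosda   [rhotacism]
  sarosda → sorosdo   [vowel merger]
  sorosdo (rule 4 does not apply)
  giving Irkulic sorosdo.
Banika: *satosda > sasosda > sasosta  (by intervocalic lenition, unconditioned shift)
Only *satosda yields all of Irkulic sorosdo, Banika sasosta.

*satosda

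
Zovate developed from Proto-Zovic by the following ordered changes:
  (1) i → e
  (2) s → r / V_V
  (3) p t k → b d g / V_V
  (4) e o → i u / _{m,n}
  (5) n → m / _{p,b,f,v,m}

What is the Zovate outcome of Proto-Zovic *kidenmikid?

kedimmeged

Zovate: *kidenmikid > kedenmeked > kedenmeged > kedinmeged > kedimmeged  (by vowel merger, intervocalic voicing, pre-nasal raising, nasal place assimilation)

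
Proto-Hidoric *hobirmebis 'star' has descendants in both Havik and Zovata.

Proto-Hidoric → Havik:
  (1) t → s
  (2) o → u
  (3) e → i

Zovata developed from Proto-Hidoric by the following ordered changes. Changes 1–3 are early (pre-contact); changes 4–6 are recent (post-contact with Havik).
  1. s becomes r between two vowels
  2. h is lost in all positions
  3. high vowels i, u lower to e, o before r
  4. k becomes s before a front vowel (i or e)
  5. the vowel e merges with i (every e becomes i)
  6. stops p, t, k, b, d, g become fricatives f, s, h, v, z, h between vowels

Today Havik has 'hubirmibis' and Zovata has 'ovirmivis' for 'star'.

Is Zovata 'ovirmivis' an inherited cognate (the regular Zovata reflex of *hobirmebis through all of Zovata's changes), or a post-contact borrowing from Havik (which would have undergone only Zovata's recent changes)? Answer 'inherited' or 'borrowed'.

If inherited, *hobirmebis would pass through all of Zovata's changes:
Zovata: *hobirmebis
  hobirmebis (rule 1 does not apply)
  hobirmebis → obirmebis   [h-loss]
  obirmebis → obermebis   [pre-rhotic lowering]
  obermebis (rule 4 does not apply)
  obermebis → obirmibis   [vowel merger]
  obirmibis → ovirmivis   [intervocalic lenition]
  giving Zovata ovirmivis.
If borrowed from Havik 'hubirmibis' after the early changes, it would undergo only the recent ones:
  rule 4 (palatalisation): no change (hubirmibis)
  rule 5 (vowel merger): no change (hubirmibis)
  rule 6 (intervocalic lenition): hubirmibis → huvirmivis
  ⇒ as a loan: huvirmivis
Zovata 'ovirmivis' matches the inherited outcome exactly, so it is an inherited cognate, not a loan.

inherited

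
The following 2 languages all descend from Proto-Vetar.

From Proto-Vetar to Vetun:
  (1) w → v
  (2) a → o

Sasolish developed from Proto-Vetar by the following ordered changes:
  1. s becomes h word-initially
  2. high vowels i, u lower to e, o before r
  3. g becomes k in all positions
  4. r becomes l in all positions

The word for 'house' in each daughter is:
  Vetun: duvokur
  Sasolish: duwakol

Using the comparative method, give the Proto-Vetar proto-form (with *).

Position 3: Vetun has v, Sasolish has w. Sasolish preserves w here (none of its changes turn any other segment into w), so the proto-segment is *w.
Position 4: Vetun has o, Sasolish has a. Sasolish preserves a here (none of its changes turn any other segment into a), so the proto-segment is *a.
Verify the candidate proto-form against each daughter:
Vetun: *duwakur
  duwakur → duvakur   [unconditioned shift]
  duvakur → duvokur   [vowel merger]
  giving Vetun duvokur.
Sasolish: *duwakur
  duwakur (rule 1 does not apply)
  duwakur → duwakor   [pre-rhotic lowering]
  duwakor (rule 3 does not apply)
  duwakor → duwakol   [unconditioned shift]
  giving Sasolish duwakol.
Only *duwakur yields all of Vetun duvokur, Sasolish duwakol.

*duwakur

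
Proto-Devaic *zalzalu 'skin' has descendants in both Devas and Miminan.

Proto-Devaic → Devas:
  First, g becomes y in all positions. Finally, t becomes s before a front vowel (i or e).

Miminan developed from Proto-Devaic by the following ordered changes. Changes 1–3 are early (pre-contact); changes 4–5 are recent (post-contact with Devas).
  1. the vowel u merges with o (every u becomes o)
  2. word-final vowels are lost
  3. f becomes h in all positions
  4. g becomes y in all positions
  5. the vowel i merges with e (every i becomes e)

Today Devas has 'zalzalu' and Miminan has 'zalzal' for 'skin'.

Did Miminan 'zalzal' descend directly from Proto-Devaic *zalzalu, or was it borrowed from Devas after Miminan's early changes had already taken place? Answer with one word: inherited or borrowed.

inherited

If inherited, *zalzalu would pass through all of Miminan's changes:
Miminan: *zalzalu > zalzalo > zalzal  (by vowel merger, apocope)
If borrowed from Devas 'zalzalu' after the early changes, it would undergo only the recent ones:
  rule 4 (unconditioned shift): no change (zalzalu)
  rule 5 (vowel merger): no change (zalzalu)
  ⇒ as a loan: zalzalu
Miminan 'zalzal' matches the inherited outcome exactly, so it is an inherited cognate, not a loan.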